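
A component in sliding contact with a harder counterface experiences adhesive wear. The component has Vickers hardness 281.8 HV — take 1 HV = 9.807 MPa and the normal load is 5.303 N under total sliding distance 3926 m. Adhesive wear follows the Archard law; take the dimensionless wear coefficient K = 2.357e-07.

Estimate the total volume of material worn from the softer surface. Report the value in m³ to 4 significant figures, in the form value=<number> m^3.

Intermediate values are shown rounded. All arithmetic carries full precision; a lone final rounding to 4 significant figures.
Hardness H = 281.8 HV × 9.807 MPa/HV = 2764 MPa = 2.764e+09 Pa.
In SI base units, W = 5.303 N, H = 2.764e+09 Pa, K = 2.357e-07.
Worn volume V = K·W·L/H = 2.357e-07 · 5.303 · 3926 / 2.764e+09 = 1.776e-12 m³.

value=1.776e-12 m^3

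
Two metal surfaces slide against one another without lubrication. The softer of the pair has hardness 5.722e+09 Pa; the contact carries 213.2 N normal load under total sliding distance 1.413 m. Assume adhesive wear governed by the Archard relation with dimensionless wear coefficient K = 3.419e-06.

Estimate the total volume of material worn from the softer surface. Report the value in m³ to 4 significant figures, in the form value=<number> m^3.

value=1.800e-13 m^3

The computation maintains full float precision — intermediates appear rounded; one final rounding to four significant figures.
As SI base values: W = 213.2 N, H = 5.722e+09 Pa, K = 3.419e-06.
Wear volume V = K·W·L/H = 3.419e-06 · 213.2 · 1.413 / 5.722e+09 = 1.800e-13 m³.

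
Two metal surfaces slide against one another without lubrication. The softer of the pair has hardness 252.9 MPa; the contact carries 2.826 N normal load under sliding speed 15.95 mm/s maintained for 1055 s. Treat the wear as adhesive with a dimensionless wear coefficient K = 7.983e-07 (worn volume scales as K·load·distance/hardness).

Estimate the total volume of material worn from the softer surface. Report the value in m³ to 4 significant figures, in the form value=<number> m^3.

All working math carries exact precision; intermediates appear rounded. Rounded once at the end to four significant digits.
Convert: Sliding speed v = 15.95 mm/s = 0.01595 m/s. Path length L = v·t = 0.01595 m/s × 1055 s = 16.83 m.
Convert: Hardness H = 252.9 MPa = 2.529e+08 Pa.
In SI base units: W = 2.826 N, H = 2.529e+08 Pa, K = 7.983e-07.
By Archard's law, V = K·W·L/H = 7.983e-07 · 2.826 · 16.83 / 2.529e+08 = 1.501e-13 m³.

value=1.501e-13 m^3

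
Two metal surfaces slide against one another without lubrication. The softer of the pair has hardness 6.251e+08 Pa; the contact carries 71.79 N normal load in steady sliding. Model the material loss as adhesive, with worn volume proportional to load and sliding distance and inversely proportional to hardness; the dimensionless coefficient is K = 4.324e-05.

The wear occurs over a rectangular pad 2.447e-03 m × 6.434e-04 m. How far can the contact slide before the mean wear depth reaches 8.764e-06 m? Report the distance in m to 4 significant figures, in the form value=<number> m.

Intermediates are displayed rounded; all arithmetic keeps full float precision. Rounded once at the end, at 4 significant digits.
Convert: Contact area A = 2.447e-03 m × 6.434e-04 m = 1.574e-06 m².
Working in SI base units: W = 71.79 N, H = 6.251e+08 Pa, K = 4.324e-05.
Limit volume V_lim = h_lim·A = 8.764e-06 · 1.574e-06 = 1.380e-11 m³.
Thus life L = V_lim·H/(K·W) = 1.380e-11 · 6.251e+08 / (4.324e-05 · 71.79) = 2.779 m.

value=2.779 m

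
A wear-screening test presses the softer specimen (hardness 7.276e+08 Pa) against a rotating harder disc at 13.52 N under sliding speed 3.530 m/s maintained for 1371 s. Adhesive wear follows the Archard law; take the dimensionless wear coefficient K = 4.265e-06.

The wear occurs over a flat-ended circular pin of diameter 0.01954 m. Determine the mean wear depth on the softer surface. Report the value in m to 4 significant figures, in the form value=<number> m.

Quoted intermediates are rounded; the computation maintains exact precision; one last rounding to 4 significant digits.
Convert: Sliding distance L = v·t = 3.530 m/s × 1371 s = 4840 m.
Convert: Contact area A = π·d²/4 = π·(0.01954 m)²/4 = 2.999e-04 m².
Collected in SI base units: W = 13.52 N, H = 7.276e+08 Pa, K = 4.265e-06.
Apply Archard: V = K·W·L/H = 4.265e-06 · 13.52 · 4840 / 7.276e+08 = 3.835e-10 m³.
Mean wear depth h = V/A = 3.835e-10 / 2.999e-04 = 1.279e-06 m.

value=1.279e-06 m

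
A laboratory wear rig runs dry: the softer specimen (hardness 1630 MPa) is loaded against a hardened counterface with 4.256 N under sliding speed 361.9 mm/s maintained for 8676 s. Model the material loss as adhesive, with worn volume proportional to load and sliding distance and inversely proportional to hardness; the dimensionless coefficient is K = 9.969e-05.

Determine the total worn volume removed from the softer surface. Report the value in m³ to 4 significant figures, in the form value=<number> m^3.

value=8.173e-10 m^3

The intermediates are displayed rounded; every step maintains exact precision, and a single final rounding, at 4 significant digits.
Convert: Sliding speed v = 361.9 mm/s = 0.3619 m/s. Total distance L = v·t = 0.3619 m/s × 8676 s = 3140 m.
Convert: Hardness H = 1630 MPa = 1.630e+09 Pa.
As SI base values: W = 4.256 N, H = 1.630e+09 Pa, K = 9.969e-05.
Apply Archard: V = K·W·L/H = 9.969e-05 · 4.256 · 3140 / 1.630e+09 = 8.173e-10 m³.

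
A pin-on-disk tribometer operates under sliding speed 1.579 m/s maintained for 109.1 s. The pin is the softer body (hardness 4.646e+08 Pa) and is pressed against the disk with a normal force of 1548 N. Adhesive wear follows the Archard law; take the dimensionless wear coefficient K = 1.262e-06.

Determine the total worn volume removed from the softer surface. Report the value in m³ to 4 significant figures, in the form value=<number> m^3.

value=7.244e-10 m^3

Intermediate values appear rounded. Each operation holds full precision. Rounded once at the end: four significant figures.
Convert: Total distance L = v·t = 1.579 m/s × 109.1 s = 172.3 m.
In SI base units, W = 1548 N, H = 4.646e+08 Pa, K = 1.262e-06.
Apply Archard: V = K·W·L/H = 1.262e-06 · 1548 · 172.3 / 4.646e+08 = 7.244e-10 m³.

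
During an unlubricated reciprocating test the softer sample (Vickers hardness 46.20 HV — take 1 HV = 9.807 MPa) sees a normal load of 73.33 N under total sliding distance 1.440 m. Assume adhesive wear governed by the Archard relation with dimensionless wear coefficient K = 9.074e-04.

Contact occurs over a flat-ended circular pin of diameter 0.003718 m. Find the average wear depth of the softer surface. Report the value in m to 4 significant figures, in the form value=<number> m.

value=1.948e-05 m

Each operation carries exact precision; intermediates are shown rounded; one last rounding, at 4 significant digits.
Convert: Hardness H = 46.20 HV × 9.807 MPa/HV = 453.1 MPa = 4.531e+08 Pa.
Convert: Contact area A = π·d²/4 = π·(0.003718 m)²/4 = 1.086e-05 m².
SI base units throughout: W = 73.33 N, H = 4.531e+08 Pa, K = 9.074e-04.
Volume removed: V = K·W·L/H = 9.074e-04 · 73.33 · 1.440 / 4.531e+08 = 2.115e-10 m³.
Mean wear depth h = V/A = 2.115e-10 / 1.086e-05 = 1.948e-05 m.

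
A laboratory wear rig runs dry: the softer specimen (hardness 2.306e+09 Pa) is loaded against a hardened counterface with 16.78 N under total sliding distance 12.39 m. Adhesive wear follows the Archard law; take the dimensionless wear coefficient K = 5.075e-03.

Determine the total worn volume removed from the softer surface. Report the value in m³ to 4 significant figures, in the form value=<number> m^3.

value=4.576e-10 m^3

Intermediate values appear rounded. The computation runs at exact precision; a lone final rounding, at four significant digits.
Restated in SI base units: W = 16.78 N, H = 2.306e+09 Pa, K = 5.075e-03.
Wear volume V = K·W·L/H = 5.075e-03 · 16.78 · 12.39 / 2.306e+09 = 4.576e-10 m³.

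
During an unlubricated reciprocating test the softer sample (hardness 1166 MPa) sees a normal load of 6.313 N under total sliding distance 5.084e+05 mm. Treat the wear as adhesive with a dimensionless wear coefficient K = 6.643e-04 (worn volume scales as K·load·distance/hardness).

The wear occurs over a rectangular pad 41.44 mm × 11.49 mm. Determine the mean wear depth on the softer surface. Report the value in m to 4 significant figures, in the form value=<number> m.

value=3.840e-06 m

Intermediate values are printed rounded, and each operation holds full float precision. Rounded once at the end: 4 significant digits.
Convert: Distance covered L = 5.084e+05 mm = 508.4 m.
Convert: Hardness H = 1166 MPa = 1.166e+09 Pa.
Convert: Pad sides 41.44 mm × 11.49 mm = 0.04144 m × 0.01149 m. Contact area A = 0.04144 m × 0.01149 m = 4.761e-04 m².
Working in SI base units: W = 6.313 N, H = 1.166e+09 Pa, K = 6.643e-04.
Volume removed: V = K·W·L/H = 6.643e-04 · 6.313 · 508.4 / 1.166e+09 = 1.829e-09 m³.
Mean wear depth h = V/A = 1.829e-09 / 4.761e-04 = 3.840e-06 m.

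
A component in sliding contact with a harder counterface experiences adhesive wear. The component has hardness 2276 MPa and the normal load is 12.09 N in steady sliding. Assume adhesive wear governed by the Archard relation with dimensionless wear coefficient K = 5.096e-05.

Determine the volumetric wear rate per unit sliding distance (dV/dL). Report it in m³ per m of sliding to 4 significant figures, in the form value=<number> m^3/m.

Intermediate values appear rounded. Each operation holds full precision, and one final rounding: four significant figures.
Convert: Hardness H = 2276 MPa = 2.276e+09 Pa.
Working in SI base units: W = 12.09 N, H = 2.276e+09 Pa, K = 5.096e-05.
Sliding wear rate dV/dL = K·W/H — distance-free: 5.096e-05 · 12.09 / 2.276e+09 = 2.707e-13 m³/m.

value=2.707e-13 m^3/m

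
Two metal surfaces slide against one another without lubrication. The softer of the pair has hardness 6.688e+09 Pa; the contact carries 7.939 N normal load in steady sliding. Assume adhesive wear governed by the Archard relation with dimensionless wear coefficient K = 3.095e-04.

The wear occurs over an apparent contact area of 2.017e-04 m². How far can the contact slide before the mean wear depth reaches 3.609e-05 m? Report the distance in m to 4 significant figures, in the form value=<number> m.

All working math holds full float precision. Intermediates are printed rounded; rounded once at the end: four significant digits.
In SI base units: W = 7.939 N, H = 6.688e+09 Pa, K = 3.095e-04.
Volume at the limit: V_lim = h_lim·A = 3.609e-05 · 2.017e-04 = 7.279e-09 m³.
Inverting, life L = V_lim·H/(K·W) = 7.279e-09 · 6.688e+09 / (3.095e-04 · 7.939) = 1.981e+04 m.

value=1.981e+04 m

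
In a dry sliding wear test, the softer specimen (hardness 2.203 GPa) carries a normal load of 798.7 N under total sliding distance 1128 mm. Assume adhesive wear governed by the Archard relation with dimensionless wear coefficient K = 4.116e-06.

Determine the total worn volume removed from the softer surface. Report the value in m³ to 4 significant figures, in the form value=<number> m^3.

value=1.683e-12 m^3

All arithmetic keeps full precision, and the intermediates are shown rounded. Rounded once at the end, at 4 significant digits.
Distance L = 1128 mm = 1.128 m.
Hardness H = 2.203 GPa = 2.203e+09 Pa.
Restated in SI base units: W = 798.7 N, H = 2.203e+09 Pa, K = 4.116e-06.
Apply Archard: V = K·W·L/H = 4.116e-06 · 798.7 · 1.128 / 2.203e+09 = 1.683e-12 m³.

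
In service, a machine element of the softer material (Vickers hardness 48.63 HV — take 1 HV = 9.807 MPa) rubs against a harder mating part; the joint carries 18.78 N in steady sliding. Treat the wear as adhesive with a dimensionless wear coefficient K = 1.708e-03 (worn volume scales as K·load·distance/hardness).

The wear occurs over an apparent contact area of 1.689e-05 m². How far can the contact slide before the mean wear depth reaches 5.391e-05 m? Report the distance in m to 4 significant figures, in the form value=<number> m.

value=13.54 m

Displayed values are rounded; the algebra keeps exact precision, and a single final rounding to four significant digits.
Convert: Hardness H = 48.63 HV × 9.807 MPa/HV = 476.9 MPa = 4.769e+08 Pa.
Working in SI base units: W = 18.78 N, H = 4.769e+08 Pa, K = 1.708e-03.
At the depth limit, V_lim = h_lim·A = 5.391e-05 · 1.689e-05 = 9.105e-10 m³.
So the life L = V_lim·H/(K·W) = 9.105e-10 · 4.769e+08 / (1.708e-03 · 18.78) = 13.54 m.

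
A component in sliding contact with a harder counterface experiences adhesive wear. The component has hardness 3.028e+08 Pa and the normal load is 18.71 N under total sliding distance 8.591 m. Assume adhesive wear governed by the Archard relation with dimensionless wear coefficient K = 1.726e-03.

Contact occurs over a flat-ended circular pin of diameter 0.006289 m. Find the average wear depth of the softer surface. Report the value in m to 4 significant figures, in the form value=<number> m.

value=2.950e-05 m

Printed values are rounded; all working math keeps exact precision — one final rounding, at 4 significant digits.
Contact area A = π·d²/4 = π·(0.006289 m)²/4 = 3.106e-05 m².
As SI base values: W = 18.71 N, H = 3.028e+08 Pa, K = 1.726e-03.
Worn volume V = K·W·L/H = 1.726e-03 · 18.71 · 8.591 / 3.028e+08 = 9.162e-10 m³.
Mean depth h = V/A = 9.162e-10 / 3.106e-05 = 2.950e-05 m.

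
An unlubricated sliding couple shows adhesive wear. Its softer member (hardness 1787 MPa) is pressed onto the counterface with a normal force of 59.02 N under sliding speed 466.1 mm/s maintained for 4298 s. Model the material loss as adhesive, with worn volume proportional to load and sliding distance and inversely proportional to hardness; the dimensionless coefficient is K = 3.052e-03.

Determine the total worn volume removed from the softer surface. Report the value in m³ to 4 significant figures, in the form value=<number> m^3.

value=2.019e-07 m^3

Intermediates are printed rounded; each operation carries full precision. Rounded just once to four significant digits.
Sliding speed v = 466.1 mm/s = 0.4661 m/s. Path length L = v·t = 0.4661 m/s × 4298 s = 2003 m.
Hardness H = 1787 MPa = 1.787e+09 Pa.
In SI base units, W = 59.02 N, H = 1.787e+09 Pa, K = 3.052e-03.
Archard relation: V = K·W·L/H = 3.052e-03 · 59.02 · 2003 / 1.787e+09 = 2.019e-07 m³.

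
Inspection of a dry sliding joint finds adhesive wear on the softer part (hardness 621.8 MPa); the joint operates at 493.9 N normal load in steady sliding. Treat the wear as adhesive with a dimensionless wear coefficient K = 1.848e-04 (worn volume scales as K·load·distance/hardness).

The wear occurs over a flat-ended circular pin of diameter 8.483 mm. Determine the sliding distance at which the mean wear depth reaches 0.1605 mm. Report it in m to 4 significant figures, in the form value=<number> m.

value=61.80 m

Intermediate values are shown rounded; all arithmetic holds full precision; rounded once at the end: four significant figures.
Convert: Hardness H = 621.8 MPa = 6.218e+08 Pa.
Convert: Pin diameter d = 8.483 mm = 0.008483 m. Contact area A = π·d²/4 = π·(0.008483 m)²/4 = 5.652e-05 m².
Convert: Depth limit h_lim = 0.1605 mm = 1.605e-04 m.
In SI base units, W = 493.9 N, H = 6.218e+08 Pa, K = 1.848e-04.
At the depth limit, V_lim = h_lim·A = 1.605e-04 · 5.652e-05 = 9.071e-09 m³.
Inverting, life L = V_lim·H/(K·W) = 9.071e-09 · 6.218e+08 / (1.848e-04 · 493.9) = 61.80 m.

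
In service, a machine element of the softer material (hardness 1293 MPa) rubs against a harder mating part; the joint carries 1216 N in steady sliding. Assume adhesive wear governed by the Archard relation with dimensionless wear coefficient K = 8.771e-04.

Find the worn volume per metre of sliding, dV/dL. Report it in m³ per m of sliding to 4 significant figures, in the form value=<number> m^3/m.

Every step runs at full float precision. The intermediates appear rounded, and rounded just once to four significant digits.
Convert: Hardness H = 1293 MPa = 1.293e+09 Pa.
As SI base values: W = 1216 N, H = 1.293e+09 Pa, K = 8.771e-04.
Wear rate dV/dL = K·W/H (independent of L): 8.771e-04 · 1216 / 1.293e+09 = 8.249e-10 m³/m.

value=8.249e-10 m^3/m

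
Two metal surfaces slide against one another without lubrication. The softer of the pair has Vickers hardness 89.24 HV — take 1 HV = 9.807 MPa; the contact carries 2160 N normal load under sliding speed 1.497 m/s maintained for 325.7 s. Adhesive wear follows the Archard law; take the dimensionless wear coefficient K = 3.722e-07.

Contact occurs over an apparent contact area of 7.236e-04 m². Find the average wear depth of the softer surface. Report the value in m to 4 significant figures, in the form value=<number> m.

Intermediates are printed rounded; every step keeps exact precision; a lone final rounding: four significant digits.
Distance covered L = v·t = 1.497 m/s × 325.7 s = 487.6 m.
Hardness H = 89.24 HV × 9.807 MPa/HV = 875.2 MPa = 8.752e+08 Pa.
In SI base units, W = 2160 N, H = 8.752e+08 Pa, K = 3.722e-07.
Archard volume V = K·W·L/H = 3.722e-07 · 2160 · 487.6 / 8.752e+08 = 4.479e-10 m³.
Average depth h = V/A = 4.479e-10 / 7.236e-04 = 6.190e-07 m.

value=6.190e-07 m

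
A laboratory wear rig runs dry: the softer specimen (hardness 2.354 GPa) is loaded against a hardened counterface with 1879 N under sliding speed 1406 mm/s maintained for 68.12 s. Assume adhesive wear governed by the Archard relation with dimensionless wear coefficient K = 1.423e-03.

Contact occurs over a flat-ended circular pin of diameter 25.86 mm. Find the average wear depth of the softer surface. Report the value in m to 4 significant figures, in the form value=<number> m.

value=2.071e-04 m

Every step keeps full float precision. Intermediate values are shown rounded, and one last rounding, at four significant digits.
Convert: Sliding speed v = 1406 mm/s = 1.406 m/s. Path length L = v·t = 1.406 m/s × 68.12 s = 95.78 m.
Convert: Hardness H = 2.354 GPa = 2.354e+09 Pa.
Convert: Pin diameter d = 25.86 mm = 0.02586 m. Contact area A = π·d²/4 = π·(0.02586 m)²/4 = 5.252e-04 m².
Collected in SI base units: W = 1879 N, H = 2.354e+09 Pa, K = 1.423e-03.
Worn volume V = K·W·L/H = 1.423e-03 · 1879 · 95.78 / 2.354e+09 = 1.088e-07 m³.
Depth of wear h = V/A = 1.088e-07 / 5.252e-04 = 2.071e-04 m.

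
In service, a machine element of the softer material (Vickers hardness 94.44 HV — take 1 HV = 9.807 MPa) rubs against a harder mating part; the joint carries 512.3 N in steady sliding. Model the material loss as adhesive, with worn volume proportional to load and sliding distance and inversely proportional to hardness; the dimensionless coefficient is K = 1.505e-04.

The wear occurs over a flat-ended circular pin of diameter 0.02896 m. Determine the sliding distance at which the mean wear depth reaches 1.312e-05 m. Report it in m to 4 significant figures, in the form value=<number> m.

Each operation carries full precision, and intermediates appear rounded. Rounded once at the end to four significant figures.
Hardness H = 94.44 HV × 9.807 MPa/HV = 926.2 MPa = 9.262e+08 Pa.
Contact area A = π·d²/4 = π·(0.02896 m)²/4 = 6.587e-04 m².
Working in SI base units: W = 512.3 N, H = 9.262e+08 Pa, K = 1.505e-04.
Permissible volume V_lim = h_lim·A = 1.312e-05 · 6.587e-04 = 8.642e-09 m³.
Sliding life L = V_lim·H/(K·W) = 8.642e-09 · 9.262e+08 / (1.505e-04 · 512.3) = 103.8 m.

value=103.8 m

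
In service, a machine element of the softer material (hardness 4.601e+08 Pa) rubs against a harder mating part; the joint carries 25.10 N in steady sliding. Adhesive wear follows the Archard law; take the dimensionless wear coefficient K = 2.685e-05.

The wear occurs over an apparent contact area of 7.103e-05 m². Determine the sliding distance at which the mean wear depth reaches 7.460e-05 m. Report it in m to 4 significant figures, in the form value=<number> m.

All working math carries full precision, and quoted intermediates are rounded. Rounded just once, at four significant digits.
Collected in SI base units: W = 25.10 N, H = 4.601e+08 Pa, K = 2.685e-05.
Wearable volume V_lim = h_lim·A = 7.460e-05 · 7.103e-05 = 5.299e-09 m³.
So the life L = V_lim·H/(K·W) = 5.299e-09 · 4.601e+08 / (2.685e-05 · 25.10) = 3618 m.

value=3618 m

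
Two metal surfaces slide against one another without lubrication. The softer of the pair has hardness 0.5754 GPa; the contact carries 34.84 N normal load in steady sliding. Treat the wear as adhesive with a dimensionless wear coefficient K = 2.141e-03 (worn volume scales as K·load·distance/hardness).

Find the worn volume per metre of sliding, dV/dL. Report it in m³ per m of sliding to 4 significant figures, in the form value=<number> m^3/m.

value=1.296e-10 m^3/m

Intermediate values are shown rounded. All working math keeps exact precision — one last rounding: four significant digits.
Convert: Hardness H = 0.5754 GPa = 5.754e+08 Pa.
In SI base units, W = 34.84 N, H = 5.754e+08 Pa, K = 2.141e-03.
Sliding wear rate dV/dL = K·W/H, per unit distance: 2.141e-03 · 34.84 / 5.754e+08 = 1.296e-10 m³/m.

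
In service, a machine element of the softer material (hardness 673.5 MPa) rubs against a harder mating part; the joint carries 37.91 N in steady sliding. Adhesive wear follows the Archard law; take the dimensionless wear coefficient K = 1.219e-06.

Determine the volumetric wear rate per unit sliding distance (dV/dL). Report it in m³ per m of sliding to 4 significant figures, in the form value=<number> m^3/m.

value=6.862e-14 m^3/m

The intermediates are printed rounded; every step maintains full float precision; rounded just once, at four significant digits.
Convert: Hardness H = 673.5 MPa = 6.735e+08 Pa.
Collected in SI base units: W = 37.91 N, H = 6.735e+08 Pa, K = 1.219e-06.
Volumetric rate dV/dL = K·W/H — distance-free: 1.219e-06 · 37.91 / 6.735e+08 = 6.862e-14 m³/m.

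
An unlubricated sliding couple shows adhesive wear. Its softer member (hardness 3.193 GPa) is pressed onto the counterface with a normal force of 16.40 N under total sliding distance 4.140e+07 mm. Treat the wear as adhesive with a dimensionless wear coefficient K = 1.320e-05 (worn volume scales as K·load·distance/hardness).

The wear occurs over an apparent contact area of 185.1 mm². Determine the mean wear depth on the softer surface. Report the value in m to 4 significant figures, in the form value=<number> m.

Intermediates appear rounded; the computation runs at full float precision; rounded just once, at 4 significant digits.
Convert: Sliding distance L = 4.140e+07 mm = 4.140e+04 m.
Convert: Hardness H = 3.193 GPa = 3.193e+09 Pa.
Convert: Contact area A = 185.1 mm² = 1.851e-04 m².
As SI base values: W = 16.40 N, H = 3.193e+09 Pa, K = 1.320e-05.
The Archard volume V = K·W·L/H = 1.320e-05 · 16.40 · 4.140e+04 / 3.193e+09 = 2.807e-09 m³.
Average depth h = V/A = 2.807e-09 / 1.851e-04 = 1.516e-05 m.

value=1.516e-05 m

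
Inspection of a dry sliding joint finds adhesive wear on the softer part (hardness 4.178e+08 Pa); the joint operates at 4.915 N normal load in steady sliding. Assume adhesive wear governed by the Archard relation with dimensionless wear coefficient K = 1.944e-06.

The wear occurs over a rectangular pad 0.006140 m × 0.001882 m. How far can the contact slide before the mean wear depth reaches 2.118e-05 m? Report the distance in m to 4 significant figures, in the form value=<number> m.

The algebra keeps full precision, and intermediate values are displayed rounded — rounded just once to 4 significant digits.
Contact area A = 0.006140 m × 0.001882 m = 1.156e-05 m².
Restated in SI base units: W = 4.915 N, H = 4.178e+08 Pa, K = 1.944e-06.
Volume at the limit: V_lim = h_lim·A = 2.118e-05 · 1.156e-05 = 2.447e-10 m³.
Sliding life L = V_lim·H/(K·W) = 2.447e-10 · 4.178e+08 / (1.944e-06 · 4.915) = 1.070e+04 m.

value=1.070e+04 m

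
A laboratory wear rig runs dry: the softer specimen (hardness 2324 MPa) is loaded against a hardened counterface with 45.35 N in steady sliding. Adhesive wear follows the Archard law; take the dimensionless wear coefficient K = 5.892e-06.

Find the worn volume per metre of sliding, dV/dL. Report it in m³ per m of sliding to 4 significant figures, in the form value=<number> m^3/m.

value=1.150e-13 m^3/m

The intermediates are shown rounded. All arithmetic holds full float precision. Rounded once at the end to 4 significant digits.
Convert: Hardness H = 2324 MPa = 2.324e+09 Pa.
Restated in SI base units: W = 45.35 N, H = 2.324e+09 Pa, K = 5.892e-06.
The wear rate dV/dL = K·W/H, so: 5.892e-06 · 45.35 / 2.324e+09 = 1.150e-13 m³/m.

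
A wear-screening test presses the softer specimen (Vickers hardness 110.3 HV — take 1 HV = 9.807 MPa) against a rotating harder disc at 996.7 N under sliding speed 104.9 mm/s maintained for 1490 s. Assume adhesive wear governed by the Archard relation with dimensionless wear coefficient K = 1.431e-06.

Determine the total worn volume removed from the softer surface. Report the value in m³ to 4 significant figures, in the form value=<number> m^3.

value=2.061e-10 m^3

Every step keeps full precision; displayed values are rounded; rounded just once to four significant figures.
Convert: Sliding speed v = 104.9 mm/s = 0.1049 m/s. Distance covered L = v·t = 0.1049 m/s × 1490 s = 156.3 m.
Convert: Hardness H = 110.3 HV × 9.807 MPa/HV = 1082 MPa = 1.082e+09 Pa.
SI base units throughout: W = 996.7 N, H = 1.082e+09 Pa, K = 1.431e-06.
Archard relation: V = K·W·L/H = 1.431e-06 · 996.7 · 156.3 / 1.082e+09 = 2.061e-10 m³.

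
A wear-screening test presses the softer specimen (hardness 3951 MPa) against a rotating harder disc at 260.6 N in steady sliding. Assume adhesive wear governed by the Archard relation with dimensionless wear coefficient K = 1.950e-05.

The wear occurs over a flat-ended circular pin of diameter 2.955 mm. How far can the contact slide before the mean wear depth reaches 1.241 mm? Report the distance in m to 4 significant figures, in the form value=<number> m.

Intermediate values appear rounded; the algebra maintains exact precision; one final rounding to 4 significant digits.
Hardness H = 3951 MPa = 3.951e+09 Pa.
Pin diameter d = 2.955 mm = 0.002955 m. Contact area A = π·d²/4 = π·(0.002955 m)²/4 = 6.858e-06 m².
Depth limit h_lim = 1.241 mm = 0.001241 m.
Working in SI base units: W = 260.6 N, H = 3.951e+09 Pa, K = 1.950e-05.
Limit volume V_lim = h_lim·A = 0.001241 · 6.858e-06 = 8.511e-09 m³.
Sliding life L = V_lim·H/(K·W) = 8.511e-09 · 3.951e+09 / (1.950e-05 · 260.6) = 6617 m.

value=6617 m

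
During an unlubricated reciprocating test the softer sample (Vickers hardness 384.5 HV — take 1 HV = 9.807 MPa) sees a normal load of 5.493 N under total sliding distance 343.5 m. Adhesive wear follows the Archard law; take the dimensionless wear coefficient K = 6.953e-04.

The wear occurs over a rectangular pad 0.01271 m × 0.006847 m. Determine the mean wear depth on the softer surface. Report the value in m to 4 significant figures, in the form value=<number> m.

value=3.998e-06 m

The intermediates are displayed rounded, and all working math holds full precision. Rounded just once, at four significant figures.
Convert: Hardness H = 384.5 HV × 9.807 MPa/HV = 3771 MPa = 3.771e+09 Pa.
Convert: Contact area A = 0.01271 m × 0.006847 m = 8.703e-05 m².
As SI base values: W = 5.493 N, H = 3.771e+09 Pa, K = 6.953e-04.
Archard volume V = K·W·L/H = 6.953e-04 · 5.493 · 343.5 / 3.771e+09 = 3.479e-10 m³.
Depth of wear h = V/A = 3.479e-10 / 8.703e-05 = 3.998e-06 m.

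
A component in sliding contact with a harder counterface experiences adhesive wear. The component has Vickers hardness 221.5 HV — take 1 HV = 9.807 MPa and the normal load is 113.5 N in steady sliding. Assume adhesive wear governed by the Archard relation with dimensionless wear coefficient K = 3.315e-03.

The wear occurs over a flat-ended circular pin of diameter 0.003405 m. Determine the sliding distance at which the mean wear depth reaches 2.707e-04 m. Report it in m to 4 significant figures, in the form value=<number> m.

value=14.23 m

The algebra keeps exact precision, and the intermediates are displayed rounded. Rounded just once: four significant figures.
Hardness H = 221.5 HV × 9.807 MPa/HV = 2172 MPa = 2.172e+09 Pa.
Contact area A = π·d²/4 = π·(0.003405 m)²/4 = 9.106e-06 m².
Expressed in SI base units: W = 113.5 N, H = 2.172e+09 Pa, K = 3.315e-03.
At the depth limit, V_lim = h_lim·A = 2.707e-04 · 9.106e-06 = 2.465e-09 m³.
Thus life L = V_lim·H/(K·W) = 2.465e-09 · 2.172e+09 / (3.315e-03 · 113.5) = 14.23 m.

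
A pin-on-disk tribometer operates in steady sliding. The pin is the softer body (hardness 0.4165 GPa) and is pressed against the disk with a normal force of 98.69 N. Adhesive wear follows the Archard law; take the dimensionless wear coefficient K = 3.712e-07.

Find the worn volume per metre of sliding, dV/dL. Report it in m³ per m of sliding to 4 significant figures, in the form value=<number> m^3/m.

value=8.796e-14 m^3/m

Intermediates are shown rounded. The algebra maintains full float precision, and rounded just once, at four significant digits.
Convert: Hardness H = 0.4165 GPa = 4.165e+08 Pa.
Restated in SI base units: W = 98.69 N, H = 4.165e+08 Pa, K = 3.712e-07.
Volumetric rate dV/dL = K·W/H, so: 3.712e-07 · 98.69 / 4.165e+08 = 8.796e-14 m³/m.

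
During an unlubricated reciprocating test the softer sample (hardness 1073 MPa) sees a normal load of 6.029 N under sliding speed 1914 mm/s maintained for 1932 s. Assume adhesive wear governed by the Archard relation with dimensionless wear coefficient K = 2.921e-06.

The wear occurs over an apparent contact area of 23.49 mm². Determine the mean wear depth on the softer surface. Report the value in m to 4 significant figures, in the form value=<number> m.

value=2.584e-06 m

Printed values are rounded — every step keeps full float precision; one final rounding: 4 significant figures.
Sliding speed v = 1914 mm/s = 1.914 m/s. The distance L = v·t = 1.914 m/s × 1932 s = 3698 m.
Hardness H = 1073 MPa = 1.073e+09 Pa.
Contact area A = 23.49 mm² = 2.349e-05 m².
SI base units throughout: W = 6.029 N, H = 1.073e+09 Pa, K = 2.921e-06.
Archard relation: V = K·W·L/H = 2.921e-06 · 6.029 · 3698 / 1.073e+09 = 6.069e-11 m³.
Depth of wear h = V/A = 6.069e-11 / 2.349e-05 = 2.584e-06 m.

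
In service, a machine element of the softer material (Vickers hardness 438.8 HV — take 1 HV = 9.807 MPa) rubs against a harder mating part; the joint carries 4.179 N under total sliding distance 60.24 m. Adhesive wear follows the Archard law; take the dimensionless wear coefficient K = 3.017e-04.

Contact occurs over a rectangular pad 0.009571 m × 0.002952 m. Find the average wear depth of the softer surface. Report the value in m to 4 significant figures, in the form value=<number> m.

value=6.247e-07 m

The computation maintains exact precision, and shown intermediates are rounded, and a lone final rounding to 4 significant digits.
Convert: Hardness H = 438.8 HV × 9.807 MPa/HV = 4303 MPa = 4.303e+09 Pa.
Convert: Contact area A = 0.009571 m × 0.002952 m = 2.825e-05 m².
In SI base units: W = 4.179 N, H = 4.303e+09 Pa, K = 3.017e-04.
Archard relation: V = K·W·L/H = 3.017e-04 · 4.179 · 60.24 / 4.303e+09 = 1.765e-11 m³.
Depth of wear h = V/A = 1.765e-11 / 2.825e-05 = 6.247e-07 m.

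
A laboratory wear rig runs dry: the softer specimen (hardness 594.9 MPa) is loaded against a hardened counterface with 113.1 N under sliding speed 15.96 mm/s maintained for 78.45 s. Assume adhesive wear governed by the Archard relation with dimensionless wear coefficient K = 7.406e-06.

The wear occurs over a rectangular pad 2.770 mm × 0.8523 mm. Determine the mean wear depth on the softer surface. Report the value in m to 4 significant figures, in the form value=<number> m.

Intermediate values appear rounded — every step carries full precision, and rounded just once: four significant figures.
Convert: Sliding speed v = 15.96 mm/s = 0.01596 m/s. Distance L = v·t = 0.01596 m/s × 78.45 s = 1.252 m.
Convert: Hardness H = 594.9 MPa = 5.949e+08 Pa.
Convert: Pad sides 2.770 mm × 0.8523 mm = 2.770e-03 m × 8.523e-04 m. Contact area A = 2.770e-03 m × 8.523e-04 m = 2.361e-06 m².
Collected in SI base units: W = 113.1 N, H = 5.949e+08 Pa, K = 7.406e-06.
By Archard's law, V = K·W·L/H = 7.406e-06 · 113.1 · 1.252 / 5.949e+08 = 1.763e-12 m³.
Average depth h = V/A = 1.763e-12 / 2.361e-06 = 7.467e-07 m.

value=7.467e-07 m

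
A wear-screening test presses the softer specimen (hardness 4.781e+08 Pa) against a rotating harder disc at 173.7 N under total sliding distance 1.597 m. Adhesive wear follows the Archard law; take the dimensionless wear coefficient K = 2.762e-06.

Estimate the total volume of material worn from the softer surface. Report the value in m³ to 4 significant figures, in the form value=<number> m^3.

The intermediates are shown rounded; the algebra maintains full float precision — one final rounding, at four significant digits.
In SI base units, W = 173.7 N, H = 4.781e+08 Pa, K = 2.762e-06.
Archard relation: V = K·W·L/H = 2.762e-06 · 173.7 · 1.597 / 4.781e+08 = 1.603e-12 m³.

value=1.603e-12 m^3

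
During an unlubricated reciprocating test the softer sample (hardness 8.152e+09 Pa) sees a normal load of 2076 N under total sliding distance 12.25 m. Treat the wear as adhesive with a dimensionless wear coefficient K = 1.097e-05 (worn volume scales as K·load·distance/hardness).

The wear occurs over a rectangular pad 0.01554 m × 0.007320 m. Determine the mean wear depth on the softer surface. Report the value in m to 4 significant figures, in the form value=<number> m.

The computation holds full float precision. Intermediate values are shown rounded — rounded once at the end, at four significant figures.
Contact area A = 0.01554 m × 0.007320 m = 1.138e-04 m².
SI base units throughout: W = 2076 N, H = 8.152e+09 Pa, K = 1.097e-05.
Archard volume V = K·W·L/H = 1.097e-05 · 2076 · 12.25 / 8.152e+09 = 3.422e-11 m³.
Mean wear depth h = V/A = 3.422e-11 / 1.138e-04 = 3.008e-07 m.

value=3.008e-07 m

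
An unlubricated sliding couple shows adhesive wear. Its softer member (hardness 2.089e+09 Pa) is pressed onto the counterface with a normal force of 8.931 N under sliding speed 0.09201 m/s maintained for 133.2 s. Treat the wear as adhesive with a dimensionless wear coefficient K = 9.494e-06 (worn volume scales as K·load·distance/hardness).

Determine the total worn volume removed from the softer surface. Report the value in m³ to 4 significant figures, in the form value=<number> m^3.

value=4.975e-13 m^3

The algebra carries full float precision; printed values are rounded; rounded just once to four significant digits.
Convert: Distance L = v·t = 0.09201 m/s × 133.2 s = 12.26 m.
Working in SI base units: W = 8.931 N, H = 2.089e+09 Pa, K = 9.494e-06.
Worn volume V = K·W·L/H = 9.494e-06 · 8.931 · 12.26 / 2.089e+09 = 4.975e-13 m³.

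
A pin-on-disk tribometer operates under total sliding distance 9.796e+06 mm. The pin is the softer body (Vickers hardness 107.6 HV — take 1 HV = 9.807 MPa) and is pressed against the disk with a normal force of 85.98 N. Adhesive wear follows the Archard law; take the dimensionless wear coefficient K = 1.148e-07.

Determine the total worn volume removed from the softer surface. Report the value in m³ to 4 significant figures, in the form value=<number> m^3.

value=9.163e-11 m^3

Every step runs at full float precision — intermediate values are displayed rounded; rounded just once, at four significant figures.
Convert: The distance L = 9.796e+06 mm = 9796 m.
Convert: Hardness H = 107.6 HV × 9.807 MPa/HV = 1055 MPa = 1.055e+09 Pa.
As SI base values: W = 85.98 N, H = 1.055e+09 Pa, K = 1.148e-07.
Archard relation: V = K·W·L/H = 1.148e-07 · 85.98 · 9796 / 1.055e+09 = 9.163e-11 m³.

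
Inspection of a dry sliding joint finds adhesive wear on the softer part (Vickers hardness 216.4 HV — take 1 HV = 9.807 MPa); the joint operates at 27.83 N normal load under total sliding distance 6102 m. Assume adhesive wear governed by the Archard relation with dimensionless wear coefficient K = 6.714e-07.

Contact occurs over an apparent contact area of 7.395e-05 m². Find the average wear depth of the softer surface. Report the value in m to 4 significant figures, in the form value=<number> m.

All arithmetic carries full float precision. Intermediates are shown rounded; one final rounding: four significant digits.
Hardness H = 216.4 HV × 9.807 MPa/HV = 2122 MPa = 2.122e+09 Pa.
In SI base units: W = 27.83 N, H = 2.122e+09 Pa, K = 6.714e-07.
Archard volume V = K·W·L/H = 6.714e-07 · 27.83 · 6102 / 2.122e+09 = 5.372e-11 m³.
Depth h = V/A = 5.372e-11 / 7.395e-05 = 7.265e-07 m.

value=7.265e-07 m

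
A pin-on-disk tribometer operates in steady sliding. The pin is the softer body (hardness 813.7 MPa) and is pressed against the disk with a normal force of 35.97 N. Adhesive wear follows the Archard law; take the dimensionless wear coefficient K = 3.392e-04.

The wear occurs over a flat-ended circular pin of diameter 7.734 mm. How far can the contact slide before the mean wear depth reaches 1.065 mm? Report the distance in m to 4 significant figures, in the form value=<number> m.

value=3337 m

Intermediate values are printed rounded; all working math carries full float precision — a lone final rounding, at 4 significant digits.
Convert: Hardness H = 813.7 MPa = 8.137e+08 Pa.
Convert: Pin diameter d = 7.734 mm = 0.007734 m. Contact area A = π·d²/4 = π·(0.007734 m)²/4 = 4.698e-05 m².
Convert: Depth limit h_lim = 1.065 mm = 0.001065 m.
In SI base units, W = 35.97 N, H = 8.137e+08 Pa, K = 3.392e-04.
Volume at the limit: V_lim = h_lim·A = 0.001065 · 4.698e-05 = 5.003e-08 m³.
So the life L = V_lim·H/(K·W) = 5.003e-08 · 8.137e+08 / (3.392e-04 · 35.97) = 3337 m.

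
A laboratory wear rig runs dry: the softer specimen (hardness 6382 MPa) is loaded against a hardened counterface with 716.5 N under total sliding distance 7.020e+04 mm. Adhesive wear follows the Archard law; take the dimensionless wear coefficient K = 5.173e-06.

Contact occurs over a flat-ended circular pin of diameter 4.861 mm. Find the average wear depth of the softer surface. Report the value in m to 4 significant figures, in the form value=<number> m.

value=2.197e-06 m

The intermediates appear rounded, and each operation holds full precision; a lone final rounding: 4 significant figures.
Sliding distance L = 7.020e+04 mm = 70.20 m.
Hardness H = 6382 MPa = 6.382e+09 Pa.
Pin diameter d = 4.861 mm = 0.004861 m. Contact area A = π·d²/4 = π·(0.004861 m)²/4 = 1.856e-05 m².
In SI base units: W = 716.5 N, H = 6.382e+09 Pa, K = 5.173e-06.
Volume removed: V = K·W·L/H = 5.173e-06 · 716.5 · 70.20 / 6.382e+09 = 4.077e-11 m³.
Depth h = V/A = 4.077e-11 / 1.856e-05 = 2.197e-06 m.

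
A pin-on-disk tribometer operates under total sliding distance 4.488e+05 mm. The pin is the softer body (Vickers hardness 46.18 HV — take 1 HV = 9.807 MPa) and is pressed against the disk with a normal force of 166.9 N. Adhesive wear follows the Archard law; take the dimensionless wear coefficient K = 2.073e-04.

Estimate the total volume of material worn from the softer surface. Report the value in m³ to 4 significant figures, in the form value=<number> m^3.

Quoted intermediates are rounded; the computation maintains exact precision, and a single final rounding, at four significant figures.
The distance L = 4.488e+05 mm = 448.8 m.
Hardness H = 46.18 HV × 9.807 MPa/HV = 452.9 MPa = 4.529e+08 Pa.
In SI base units: W = 166.9 N, H = 4.529e+08 Pa, K = 2.073e-04.
Archard relation: V = K·W·L/H = 2.073e-04 · 166.9 · 448.8 / 4.529e+08 = 3.429e-08 m³.

value=3.429e-08 m^3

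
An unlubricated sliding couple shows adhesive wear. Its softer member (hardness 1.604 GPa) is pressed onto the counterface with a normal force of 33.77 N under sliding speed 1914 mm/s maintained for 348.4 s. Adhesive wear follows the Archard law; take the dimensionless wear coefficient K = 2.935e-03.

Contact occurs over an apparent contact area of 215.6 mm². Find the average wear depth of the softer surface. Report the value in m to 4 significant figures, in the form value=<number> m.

The computation maintains full precision. Quoted intermediates are rounded. Rounded once at the end, at four significant digits.
Convert: Sliding speed v = 1914 mm/s = 1.914 m/s. Total distance L = v·t = 1.914 m/s × 348.4 s = 666.8 m.
Convert: Hardness H = 1.604 GPa = 1.604e+09 Pa.
Convert: Contact area A = 215.6 mm² = 2.156e-04 m².
In SI base units, W = 33.77 N, H = 1.604e+09 Pa, K = 2.935e-03.
Worn volume V = K·W·L/H = 2.935e-03 · 33.77 · 666.8 / 1.604e+09 = 4.121e-08 m³.
Wear depth h = V/A = 4.121e-08 / 2.156e-04 = 1.911e-04 m.

value=1.911e-04 m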